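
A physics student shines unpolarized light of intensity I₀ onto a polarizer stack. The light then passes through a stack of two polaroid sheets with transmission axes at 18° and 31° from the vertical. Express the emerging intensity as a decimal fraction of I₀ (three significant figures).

Unpolarized light through the first polarizer → I₁ = ½ I₀, now polarized at 18°.
I₂ = I₁ cos²(31° − 18°) = 0.5 I₀ · cos²(13°) = 0.4747 I₀.
Transmitted fraction = 0.4747.

≈ 0.475 I₀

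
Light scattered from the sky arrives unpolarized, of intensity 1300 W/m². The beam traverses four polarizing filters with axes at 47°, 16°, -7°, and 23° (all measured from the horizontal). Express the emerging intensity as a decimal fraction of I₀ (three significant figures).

I/I₀ ≈ 0.233

Unpolarized light through the first polarizer → I₁ = 1300 W/m²/2 = 650 W/m², polarized at 47°.
I₂ = I₁ · cos²(31°) = 650 · 0.7347 = 477.6 W/m².
I₃ = I₂ · cos²(23°) = 477.6 · 0.8473 = 404.7 W/m².
I₄ = I₃ · cos²(30°) = 404.7 · 0.75 = 303.5 W/m².
Transmitted fraction = 0.2335.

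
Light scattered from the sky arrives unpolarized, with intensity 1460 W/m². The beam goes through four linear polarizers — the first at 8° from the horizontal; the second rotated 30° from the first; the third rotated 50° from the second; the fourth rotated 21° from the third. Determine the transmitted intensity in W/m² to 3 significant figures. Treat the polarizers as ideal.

I ≈ 197 W/m²

Unpolarized light through the first polarizer → I₁ = 1460 W/m²/2 = 730 W/m², polarized at 8°.
I₂ = I₁ · cos²(30°) = 730 · 0.75 = 547.5 W/m².
I₃ = I₂ · cos²(50°) = 547.5 · 0.4132 = 226.2 W/m².
I₄ = I₃ · cos²(21°) = 226.2 · 0.8716 = 197.2 W/m².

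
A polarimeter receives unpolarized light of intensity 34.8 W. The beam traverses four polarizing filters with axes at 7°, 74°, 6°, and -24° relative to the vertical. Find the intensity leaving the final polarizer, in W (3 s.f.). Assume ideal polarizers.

Unpolarized light through the first polarizer → I₁ = 34.8 W/2 = 17.4 W, polarized at 7°.
I₂ = I₁ · cos²(67°) = 17.4 · 0.1527 = 2.656 W.
I₃ = I₂ · cos²(68°) = 2.656 · 0.1403 = 0.3728 W.
I₄ = I₃ · cos²(30°) = 0.3728 · 0.75 = 0.2796 W.

I ≈ 0.280 W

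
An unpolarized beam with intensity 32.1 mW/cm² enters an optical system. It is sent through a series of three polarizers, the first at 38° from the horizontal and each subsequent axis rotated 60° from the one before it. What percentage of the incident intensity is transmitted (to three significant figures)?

≈ 3.13%

Unpolarized light through the first polarizer → I₁ = 32.1 mW/cm²/2 = 16.05 mW/cm², polarized at 38°.
I₂ = I₁ · cos²(60°) = 16.05 · 0.25 = 4.013 mW/cm².
I₃ = I₂ · cos²(60°) = 4.013 · 0.25 = 1.003 mW/cm².
That is 3.125% of the incident intensity.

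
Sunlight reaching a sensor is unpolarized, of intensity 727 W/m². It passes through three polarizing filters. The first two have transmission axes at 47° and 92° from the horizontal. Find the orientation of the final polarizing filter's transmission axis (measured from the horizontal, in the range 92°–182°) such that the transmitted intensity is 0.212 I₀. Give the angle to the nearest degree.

θ ≈ 115°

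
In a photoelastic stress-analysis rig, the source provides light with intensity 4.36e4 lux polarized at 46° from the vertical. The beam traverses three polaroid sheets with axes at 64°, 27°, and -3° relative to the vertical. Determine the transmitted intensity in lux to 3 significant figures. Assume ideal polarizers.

I ≈ 1.89e4 lux

I₁ = 4.36e4 lux · cos²(18°) = 3.944e+04 lux.
I₂ = I₁ · cos²(37°) = 3.944e+04 · 0.6378 = 2.515e+04 lux.
I₃ = I₂ · cos²(30°) = 2.515e+04 · 0.75 = 1.887e+04 lux.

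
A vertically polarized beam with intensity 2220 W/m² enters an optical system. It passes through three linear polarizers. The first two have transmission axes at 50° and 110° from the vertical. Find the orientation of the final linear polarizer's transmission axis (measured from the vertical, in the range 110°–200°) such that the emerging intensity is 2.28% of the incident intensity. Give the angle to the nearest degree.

I₁ = I₀ cos²(50° − 0°) = I₀ cos²(50°) = 0.4132 I₀.
I₂ = I₁ cos²(110° − 50°) = 0.4132 I₀ · cos²(60°) = 0.1033 I₀.
Need I₃/I₀ = 0.0228, so cos²(θ − 110°) = 0.0228 / 0.1033 = 0.2207.
θ − 110° = arccos(√0.2207) = 62.0°, giving θ ≈ 110 + 62.0 = 172.0°.

θ ≈ 172°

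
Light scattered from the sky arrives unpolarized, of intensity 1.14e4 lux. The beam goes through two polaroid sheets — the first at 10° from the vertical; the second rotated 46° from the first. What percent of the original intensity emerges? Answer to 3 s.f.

≈ 24.1%

Unpolarized light through the first polarizer → I₁ = 1.14e4 lux/2 = 5700 lux, polarized at 10°.
I₂ = I₁ · cos²(46°) = 5700 · 0.4826 = 2751 lux.
That is 24.13% of the incident intensity.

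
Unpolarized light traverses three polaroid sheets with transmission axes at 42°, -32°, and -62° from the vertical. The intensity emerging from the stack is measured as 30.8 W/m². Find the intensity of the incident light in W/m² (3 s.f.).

Unpolarized light through the first polarizer → I₁ = ½ I₀, now polarized at 42°.
I₂ = I₁ cos²(-32° − 42°) = 0.5 I₀ · cos²(74°) = 0.03799 I₀.
I₃ = I₂ cos²(-62° + 32°) = 0.03799 I₀ · cos²(30°) = 0.02849 I₀.
So 30.8 W/m² = 0.02849 I₀, giving I₀ = 30.8/0.02849 = 1081 W/m².

I₀ ≈ 1080 W/m²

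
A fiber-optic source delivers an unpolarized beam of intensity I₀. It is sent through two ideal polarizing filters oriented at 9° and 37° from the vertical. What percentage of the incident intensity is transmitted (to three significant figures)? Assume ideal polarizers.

≈ 39.0%

Unpolarized light through the first polarizer → I₁ = ½ I₀, now polarized at 9°.
I₂ = I₁ cos²(37° − 9°) = 0.5 I₀ · cos²(28°) = 0.3898 I₀.
That is 38.98% of the incident intensity.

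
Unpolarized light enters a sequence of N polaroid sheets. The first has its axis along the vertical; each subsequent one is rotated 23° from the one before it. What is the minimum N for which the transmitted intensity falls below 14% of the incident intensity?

First polarizer halves the unpolarized light: factor 1/2.
Each further stage multiplies by cos²(23°) = 0.8473.
After N polarizers: T = 0.5·0.8473^(N−1). Require T < 0.14 ⇒ N−1 > ln(0.14/0.5)/ln(0.8473) = 7.68, so N−1 ≥ 8 and N = 9.
Check: N=9 gives T = 0.1329 < 0.14; N=8 gives T = 0.1568.

N = 9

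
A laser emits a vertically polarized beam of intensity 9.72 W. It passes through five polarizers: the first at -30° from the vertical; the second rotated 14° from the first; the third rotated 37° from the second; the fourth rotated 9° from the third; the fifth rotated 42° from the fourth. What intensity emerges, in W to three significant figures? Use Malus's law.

By Malus's law, I₁ = 9.72 W · cos²(30°) = 7.29 W.
I₂ = I₁ · cos²(14°) = 7.29 · 0.9415 = 6.863 W.
I₃ = I₂ · cos²(37°) = 6.863 · 0.6378 = 4.378 W.
I₄ = I₃ · cos²(9°) = 4.378 · 0.9755 = 4.27 W.
I₅ = I₄ · cos²(42°) = 4.27 · 0.5523 = 2.358 W.

I ≈ 2.36 W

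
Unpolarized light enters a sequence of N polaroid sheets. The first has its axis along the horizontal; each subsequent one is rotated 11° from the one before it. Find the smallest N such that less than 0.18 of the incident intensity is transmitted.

First polarizer halves the unpolarized light: factor 1/2.
Each further stage multiplies by cos²(11°) = 0.9636.
After N polarizers: T = 0.5·0.9636^(N−1). Require T < 0.18 ⇒ N−1 > ln(0.18/0.5)/ln(0.9636) = 27.55, so N−1 ≥ 28 and N = 29.
Check: N=29 gives T = 0.177 < 0.18; N=28 gives T = 0.1837.

N = 29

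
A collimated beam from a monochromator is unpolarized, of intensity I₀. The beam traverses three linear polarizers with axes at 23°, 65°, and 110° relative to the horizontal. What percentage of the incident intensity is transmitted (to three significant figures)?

≈ 13.8%

Unpolarized light through the first polarizer → I₁ = ½ I₀, now polarized at 23°.
I₂ = I₁ cos²(65° − 23°) = 0.5 I₀ · cos²(42°) = 0.2761 I₀.
I₃ = I₂ cos²(110° − 65°) = 0.2761 I₀ · cos²(45°) = 0.1381 I₀.
That is 13.81% of the incident intensity.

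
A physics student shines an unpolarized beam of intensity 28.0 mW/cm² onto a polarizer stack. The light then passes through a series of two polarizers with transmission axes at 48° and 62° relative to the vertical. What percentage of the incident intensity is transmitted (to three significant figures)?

Unpolarized light through the first polarizer → I₁ = 28.0 mW/cm²/2 = 14 mW/cm², polarized at 48°.
I₂ = I₁ · cos²(14°) = 14 · 0.9415 = 13.18 mW/cm².
That is 47.07% of the incident intensity.

≈ 47.1%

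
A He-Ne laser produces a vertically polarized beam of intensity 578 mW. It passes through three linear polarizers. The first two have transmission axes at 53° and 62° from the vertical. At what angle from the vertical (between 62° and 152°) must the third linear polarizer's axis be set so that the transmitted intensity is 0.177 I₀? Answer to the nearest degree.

θ ≈ 107°

By Malus's law, I₁ = I₀ cos²(53° − 0°) = I₀ cos²(53°) = 0.3622 I₀.
I₂ = I₁ cos²(62° − 53°) = 0.3622 I₀ · cos²(9°) = 0.3533 I₀.
Need I₃/I₀ = 0.177, so cos²(θ − 62°) = 0.177 / 0.3533 = 0.501.
θ − 62° = arccos(√0.501) = 44.9°, giving θ ≈ 62 + 44.9 = 106.9°.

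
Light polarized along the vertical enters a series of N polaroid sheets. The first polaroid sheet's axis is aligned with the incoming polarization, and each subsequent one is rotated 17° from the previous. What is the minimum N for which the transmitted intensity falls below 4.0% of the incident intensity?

First polarizer is aligned with the polarization: full transmission.
Each further stage multiplies by cos²(17°) = 0.9145.
After N polarizers: T = 0.9145^(N−1). Require T < 0.040 ⇒ N−1 > ln(0.040)/ln(0.9145) = 36.02, so N−1 ≥ 37 and N = 38.
Check: N=38 gives T = 0.03665 < 0.040; N=37 gives T = 0.04008.

N = 38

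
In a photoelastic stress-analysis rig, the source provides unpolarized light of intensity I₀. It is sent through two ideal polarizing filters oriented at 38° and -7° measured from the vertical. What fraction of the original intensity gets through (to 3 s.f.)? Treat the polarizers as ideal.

≈ 0.250 I₀

Unpolarized light through the first polarizer → I₁ = ½ I₀, now polarized at 38°.
I₂ = I₁ cos²(-7° − 38°) = 0.5 I₀ · cos²(45°) = 0.25 I₀.
Transmitted fraction = 0.25.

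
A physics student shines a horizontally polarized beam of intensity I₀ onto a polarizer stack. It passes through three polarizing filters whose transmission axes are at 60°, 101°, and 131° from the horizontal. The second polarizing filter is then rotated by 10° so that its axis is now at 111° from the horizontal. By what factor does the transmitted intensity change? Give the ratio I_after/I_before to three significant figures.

I_new/I_old ≈ 0.819

Before rotation:
I₁ = I₀ cos²(60° − 0°) = I₀ cos²(60°) = 0.25 I₀.
I₂ = I₁ cos²(101° − 60°) = 0.25 I₀ · cos²(41°) = 0.1424 I₀.
I₃ = I₂ cos²(131° − 101°) = 0.1424 I₀ · cos²(30°) = 0.1068 I₀.
After rotation:
I₁ = I₀ cos²(60° − 0°) = I₀ cos²(60°) = 0.25 I₀.
I₂ = I₁ cos²(111° − 60°) = 0.25 I₀ · cos²(51°) = 0.09901 I₀.
I₃ = I₂ cos²(131° − 111°) = 0.09901 I₀ · cos²(20°) = 0.08743 I₀.
Ratio = 0.08743 / 0.1068 = 0.8186.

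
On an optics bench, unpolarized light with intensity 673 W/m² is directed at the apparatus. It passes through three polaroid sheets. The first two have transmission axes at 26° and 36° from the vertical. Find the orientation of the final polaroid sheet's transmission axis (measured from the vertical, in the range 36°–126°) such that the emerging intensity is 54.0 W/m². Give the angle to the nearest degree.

Unpolarized light through the first polarizer → I₁ = ½ I₀, now polarized at 26°.
I₂ = I₁ cos²(36° − 26°) = 0.5 I₀ · cos²(10°) = 0.4849 I₀.
Target fraction: 54.0 / 673 W/m² = 0.08024 of I₀.
Need I₃/I₀ = 0.08024, so cos²(θ − 36°) = 0.08024 / 0.4849 = 0.1655.
θ − 36° = arccos(√0.1655) = 66.0°, giving θ ≈ 36 + 66.0 = 102.0°.

θ ≈ 102°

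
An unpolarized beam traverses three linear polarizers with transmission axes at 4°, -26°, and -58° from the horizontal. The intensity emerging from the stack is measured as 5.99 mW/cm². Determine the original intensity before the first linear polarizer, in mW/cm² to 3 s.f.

I₀ ≈ 22.2 mW/cm²

Unpolarized light through the first polarizer → I₁ = ½ I₀, now polarized at 4°.
I₂ = I₁ cos²(-26° − 4°) = 0.5 I₀ · cos²(30°) = 0.375 I₀.
I₃ = I₂ cos²(-58° + 26°) = 0.375 I₀ · cos²(32°) = 0.2697 I₀.
So 5.99 mW/cm² = 0.2697 I₀, giving I₀ = 5.99/0.2697 = 22.21 mW/cm².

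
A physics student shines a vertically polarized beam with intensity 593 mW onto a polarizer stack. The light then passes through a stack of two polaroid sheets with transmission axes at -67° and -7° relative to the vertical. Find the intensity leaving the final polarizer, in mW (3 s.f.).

I ≈ 22.6 mW

I₁ = 593 mW · cos²(67°) = 90.53 mW.
I₂ = I₁ · cos²(60°) = 90.53 · 0.25 = 22.63 mW.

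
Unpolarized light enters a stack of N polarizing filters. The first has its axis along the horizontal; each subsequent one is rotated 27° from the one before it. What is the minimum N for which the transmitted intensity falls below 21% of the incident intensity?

N = 5

First polarizer halves the unpolarized light: factor 1/2.
Each further stage multiplies by cos²(27°) = 0.7939.
After N polarizers: T = 0.5·0.7939^(N−1). Require T < 0.21 ⇒ N−1 > ln(0.21/0.5)/ln(0.7939) = 3.76, so N−1 ≥ 4 and N = 5.
Check: N=5 gives T = 0.1986 < 0.21; N=4 gives T = 0.2502.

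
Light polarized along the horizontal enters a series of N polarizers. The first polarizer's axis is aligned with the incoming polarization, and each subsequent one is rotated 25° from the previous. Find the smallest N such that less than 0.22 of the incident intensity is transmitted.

First polarizer is aligned with the polarization: full transmission.
Each further stage multiplies by cos²(25°) = 0.8214.
After N polarizers: T = 0.8214^(N−1). Require T < 0.22 ⇒ N−1 > ln(0.22)/ln(0.8214) = 7.70, so N−1 ≥ 8 and N = 9.
Check: N=9 gives T = 0.2072 < 0.22; N=8 gives T = 0.2523.

N = 9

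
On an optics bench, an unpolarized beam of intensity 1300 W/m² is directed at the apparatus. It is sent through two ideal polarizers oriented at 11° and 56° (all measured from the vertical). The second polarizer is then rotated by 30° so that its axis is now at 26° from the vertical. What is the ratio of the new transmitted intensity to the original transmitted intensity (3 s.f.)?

Before rotation:
Unpolarized light through the first polarizer → I₁ = ½ I₀, now polarized at 11°.
I₂ = I₁ cos²(56° − 11°) = 0.5 I₀ · cos²(45°) = 0.25 I₀.
After rotation:
Unpolarized light through the first polarizer → I₁ = ½ I₀, now polarized at 11°.
I₂ = I₁ cos²(26° − 11°) = 0.5 I₀ · cos²(15°) = 0.4665 I₀.
Ratio = 0.4665 / 0.25 = 1.866.

I_new/I_old ≈ 1.87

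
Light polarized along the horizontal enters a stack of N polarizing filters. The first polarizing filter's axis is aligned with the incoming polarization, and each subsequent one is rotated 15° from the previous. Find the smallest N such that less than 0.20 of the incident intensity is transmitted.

N = 25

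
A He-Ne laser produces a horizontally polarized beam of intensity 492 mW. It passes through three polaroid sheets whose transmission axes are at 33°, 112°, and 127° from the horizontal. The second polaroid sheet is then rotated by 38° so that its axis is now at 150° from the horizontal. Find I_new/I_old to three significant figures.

I_new/I_old ≈ 5.14

Before rotation:
I₁ = I₀ cos²(33° − 0°) = I₀ cos²(33°) = 0.7034 I₀.
I₂ = I₁ cos²(112° − 33°) = 0.7034 I₀ · cos²(79°) = 0.02561 I₀.
I₃ = I₂ cos²(127° − 112°) = 0.02561 I₀ · cos²(15°) = 0.02389 I₀.
After rotation:
I₁ = I₀ cos²(33° − 0°) = I₀ cos²(33°) = 0.7034 I₀.
Angle between axes 1 and 2: 63°. I₂ = 0.7034 I₀ · cos²(63°) = 0.145 I₀.
I₃ = I₂ cos²(127° − 150°) = 0.145 I₀ · cos²(23°) = 0.1228 I₀.
Ratio = 0.1228 / 0.02389 = 5.141.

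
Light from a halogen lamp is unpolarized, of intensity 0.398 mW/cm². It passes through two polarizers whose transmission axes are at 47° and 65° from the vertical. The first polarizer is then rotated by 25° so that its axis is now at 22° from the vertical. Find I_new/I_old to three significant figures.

Before rotation:
Unpolarized light through the first polarizer → I₁ = ½ I₀, now polarized at 47°.
I₂ = I₁ cos²(65° − 47°) = 0.5 I₀ · cos²(18°) = 0.4523 I₀.
After rotation:
Unpolarized light through the first polarizer → I₁ = ½ I₀, now polarized at 22°.
I₂ = I₁ cos²(65° − 22°) = 0.5 I₀ · cos²(43°) = 0.2674 I₀.
Ratio = 0.2674 / 0.4523 = 0.5913.

I_new/I_old ≈ 0.591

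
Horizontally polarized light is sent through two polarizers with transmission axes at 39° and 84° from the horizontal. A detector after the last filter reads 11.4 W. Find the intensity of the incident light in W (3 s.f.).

I₁ = I₀ cos²(39° − 0°) = I₀ cos²(39°) = 0.604 I₀.
I₂ = I₁ cos²(84° − 39°) = 0.604 I₀ · cos²(45°) = 0.302 I₀.
So 11.4 W = 0.302 I₀, giving I₀ = 11.4/0.302 = 37.75 W.

I₀ ≈ 37.8 W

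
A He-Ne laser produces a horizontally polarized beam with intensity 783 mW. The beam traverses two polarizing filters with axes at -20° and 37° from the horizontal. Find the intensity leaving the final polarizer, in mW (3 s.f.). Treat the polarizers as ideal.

I ≈ 205 mW

I₁ = 783 mW · cos²(20°) = 691.4 mW.
I₂ = I₁ · cos²(57°) = 691.4 · 0.2966 = 205.1 mW.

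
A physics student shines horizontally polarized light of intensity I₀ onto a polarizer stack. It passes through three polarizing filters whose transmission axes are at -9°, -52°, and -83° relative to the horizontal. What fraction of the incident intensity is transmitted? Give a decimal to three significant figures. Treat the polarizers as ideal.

≈ 0.383 I₀

I₁ = I₀ cos²(-9° − 0°) = I₀ cos²(9°) = 0.9755 I₀.
I₂ = I₁ cos²(-52° + 9°) = 0.9755 I₀ · cos²(43°) = 0.5218 I₀.
I₃ = I₂ cos²(-83° + 52°) = 0.5218 I₀ · cos²(31°) = 0.3834 I₀.
Transmitted fraction = 0.3834.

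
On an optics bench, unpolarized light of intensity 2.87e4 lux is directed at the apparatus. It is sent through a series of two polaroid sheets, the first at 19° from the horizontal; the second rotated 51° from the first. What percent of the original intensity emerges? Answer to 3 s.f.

Unpolarized light through the first polarizer → I₁ = 2.87e4 lux/2 = 1.435e+04 lux, polarized at 19°.
I₂ = I₁ · cos²(51°) = 1.435e+04 · 0.396 = 5683 lux.
That is 19.8% of the incident intensity.

≈ 19.8%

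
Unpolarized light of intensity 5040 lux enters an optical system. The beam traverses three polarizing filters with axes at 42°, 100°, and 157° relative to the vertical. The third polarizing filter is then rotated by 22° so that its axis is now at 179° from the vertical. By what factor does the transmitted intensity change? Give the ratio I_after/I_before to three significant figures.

Before rotation:
Unpolarized light through the first polarizer → I₁ = ½ I₀, now polarized at 42°.
I₂ = I₁ cos²(100° − 42°) = 0.5 I₀ · cos²(58°) = 0.1404 I₀.
I₃ = I₂ cos²(157° − 100°) = 0.1404 I₀ · cos²(57°) = 0.04165 I₀.
After rotation:
Unpolarized light through the first polarizer → I₁ = ½ I₀, now polarized at 42°.
I₂ = I₁ cos²(100° − 42°) = 0.5 I₀ · cos²(58°) = 0.1404 I₀.
I₃ = I₂ cos²(179° − 100°) = 0.1404 I₀ · cos²(79°) = 0.005112 I₀.
Ratio = 0.005112 / 0.04165 = 0.1227.

I_new/I_old ≈ 0.123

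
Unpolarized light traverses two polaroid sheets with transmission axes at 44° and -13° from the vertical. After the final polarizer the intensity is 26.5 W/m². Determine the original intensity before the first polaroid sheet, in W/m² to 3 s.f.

I₀ ≈ 179 W/m²

Unpolarized light through the first polarizer → I₁ = ½ I₀, now polarized at 44°.
I₂ = I₁ cos²(-13° − 44°) = 0.5 I₀ · cos²(57°) = 0.1483 I₀.
So 26.5 W/m² = 0.1483 I₀, giving I₀ = 26.5/0.1483 = 178.7 W/m².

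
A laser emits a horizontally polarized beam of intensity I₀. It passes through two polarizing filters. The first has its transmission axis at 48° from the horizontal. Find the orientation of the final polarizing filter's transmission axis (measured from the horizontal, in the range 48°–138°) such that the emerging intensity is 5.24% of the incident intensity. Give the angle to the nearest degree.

θ ≈ 118°

I₁ = I₀ cos²(48° − 0°) = I₀ cos²(48°) = 0.4477 I₀.
Need I₂/I₀ = 0.0524, so cos²(θ − 48°) = 0.0524 / 0.4477 = 0.117.
θ − 48° = arccos(√0.117) = 70.0°, giving θ ≈ 48 + 70.0 = 118.0°.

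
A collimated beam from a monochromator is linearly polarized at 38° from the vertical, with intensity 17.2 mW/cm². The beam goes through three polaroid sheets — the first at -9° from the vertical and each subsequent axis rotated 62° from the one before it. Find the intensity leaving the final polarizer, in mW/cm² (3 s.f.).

I₁ = 17.2 mW/cm² · cos²(47°) = 8 mW/cm².
I₂ = I₁ · cos²(62°) = 8 · 0.2204 = 1.763 mW/cm².
I₃ = I₂ · cos²(62°) = 1.763 · 0.2204 = 0.3886 mW/cm².

I ≈ 0.389 mW/cm²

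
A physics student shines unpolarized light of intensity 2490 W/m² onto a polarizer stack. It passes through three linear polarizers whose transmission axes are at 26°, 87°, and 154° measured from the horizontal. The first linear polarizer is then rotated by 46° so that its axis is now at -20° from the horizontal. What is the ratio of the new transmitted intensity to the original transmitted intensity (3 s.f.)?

Before rotation:
Unpolarized light through the first polarizer → I₁ = ½ I₀, now polarized at 26°.
I₂ = I₁ cos²(87° − 26°) = 0.5 I₀ · cos²(61°) = 0.1175 I₀.
I₃ = I₂ cos²(154° − 87°) = 0.1175 I₀ · cos²(67°) = 0.01794 I₀.
After rotation:
Unpolarized light through the first polarizer → I₁ = ½ I₀, now polarized at -20°.
Angle between axes 1 and 2: 73°. I₂ = 0.5 I₀ · cos²(73°) = 0.04274 I₀.
I₃ = I₂ cos²(154° − 87°) = 0.04274 I₀ · cos²(67°) = 0.006525 I₀.
Ratio = 0.006525 / 0.01794 = 0.3637.

I_new/I_old ≈ 0.364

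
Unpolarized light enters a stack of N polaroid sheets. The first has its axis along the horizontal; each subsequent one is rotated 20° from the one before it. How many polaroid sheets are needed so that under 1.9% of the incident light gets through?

N = 28

First polarizer halves the unpolarized light: factor 1/2.
Each further stage multiplies by cos²(20°) = 0.883.
After N polarizers: T = 0.5·0.883^(N−1). Require T < 0.019 ⇒ N−1 > ln(0.019/0.5)/ln(0.883) = 26.29, so N−1 ≥ 27 and N = 28.
Check: N=28 gives T = 0.01739 < 0.019; N=27 gives T = 0.01969.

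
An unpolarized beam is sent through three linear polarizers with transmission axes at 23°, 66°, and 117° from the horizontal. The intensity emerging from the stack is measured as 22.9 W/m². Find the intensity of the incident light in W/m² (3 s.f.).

I₀ ≈ 216 W/m²

Unpolarized light through the first polarizer → I₁ = ½ I₀, now polarized at 23°.
I₂ = I₁ cos²(66° − 23°) = 0.5 I₀ · cos²(43°) = 0.2674 I₀.
I₃ = I₂ cos²(117° − 66°) = 0.2674 I₀ · cos²(51°) = 0.1059 I₀.
So 22.9 W/m² = 0.1059 I₀, giving I₀ = 22.9/0.1059 = 216.2 W/m².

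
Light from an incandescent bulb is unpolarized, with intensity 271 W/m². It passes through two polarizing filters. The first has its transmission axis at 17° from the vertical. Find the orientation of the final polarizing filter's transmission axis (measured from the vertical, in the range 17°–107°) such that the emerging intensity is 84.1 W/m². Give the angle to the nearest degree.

Unpolarized light through the first polarizer → I₁ = ½ I₀, now polarized at 17°.
Target fraction: 84.1 / 271 W/m² = 0.3103 of I₀.
Need I₂/I₀ = 0.3103, so cos²(θ − 17°) = 0.3103 / 0.5 = 0.6207.
θ − 17° = arccos(√0.6207) = 38.0°, giving θ ≈ 17 + 38.0 = 55.0°.

θ ≈ 55°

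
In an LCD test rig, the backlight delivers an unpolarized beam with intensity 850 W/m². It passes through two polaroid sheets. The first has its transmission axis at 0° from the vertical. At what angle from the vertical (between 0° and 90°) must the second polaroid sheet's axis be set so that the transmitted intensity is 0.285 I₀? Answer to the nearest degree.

Unpolarized light through the first polarizer → I₁ = ½ I₀, now polarized at 0°.
Need I₂/I₀ = 0.285, so cos²(θ − 0°) = 0.285 / 0.5 = 0.57.
θ − 0° = arccos(√0.57) = 41.0°, giving θ ≈ 0 + 41.0 = 41.0°.

θ ≈ 41°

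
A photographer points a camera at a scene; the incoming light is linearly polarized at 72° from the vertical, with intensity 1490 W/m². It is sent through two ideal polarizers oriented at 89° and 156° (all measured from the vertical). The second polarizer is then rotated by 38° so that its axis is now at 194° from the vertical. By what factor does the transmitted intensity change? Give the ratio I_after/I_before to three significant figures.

I_new/I_old ≈ 0.439

Before rotation:
By Malus's law, I₁ = I₀ cos²(89° − 72°) = I₀ cos²(17°) = 0.9145 I₀.
I₂ = I₁ cos²(156° − 89°) = 0.9145 I₀ · cos²(67°) = 0.1396 I₀.
After rotation:
I₁ = I₀ cos²(89° − 72°) = I₀ cos²(17°) = 0.9145 I₀.
Angle between axes 1 and 2: 75°. I₂ = 0.9145 I₀ · cos²(75°) = 0.06126 I₀.
Ratio = 0.06126 / 0.1396 = 0.4388.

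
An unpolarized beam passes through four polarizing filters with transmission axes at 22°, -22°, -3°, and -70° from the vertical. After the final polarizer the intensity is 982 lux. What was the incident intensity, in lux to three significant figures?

I₀ ≈ 2.78e4 lux

Unpolarized light through the first polarizer → I₁ = ½ I₀, now polarized at 22°.
I₂ = I₁ cos²(-22° − 22°) = 0.5 I₀ · cos²(44°) = 0.2587 I₀.
I₃ = I₂ cos²(-3° + 22°) = 0.2587 I₀ · cos²(19°) = 0.2313 I₀.
I₄ = I₃ cos²(-70° + 3°) = 0.2313 I₀ · cos²(67°) = 0.03531 I₀.
So 982 lux = 0.03531 I₀, giving I₀ = 982/0.03531 = 2.781e+04 lux.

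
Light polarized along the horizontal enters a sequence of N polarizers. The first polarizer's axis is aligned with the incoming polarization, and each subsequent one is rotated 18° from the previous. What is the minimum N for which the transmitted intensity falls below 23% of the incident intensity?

First polarizer is aligned with the polarization: full transmission.
Each further stage multiplies by cos²(18°) = 0.9045.
After N polarizers: T = 0.9045^(N−1). Require T < 0.23 ⇒ N−1 > ln(0.23)/ln(0.9045) = 14.64, so N−1 ≥ 15 and N = 16.
Check: N=16 gives T = 0.2219 < 0.23; N=15 gives T = 0.2453.

N = 16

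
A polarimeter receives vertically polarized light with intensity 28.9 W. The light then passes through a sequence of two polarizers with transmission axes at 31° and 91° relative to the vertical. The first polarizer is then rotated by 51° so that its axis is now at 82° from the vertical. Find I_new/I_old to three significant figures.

I_new/I_old ≈ 0.103

Before rotation:
I₁ = I₀ cos²(31° − 0°) = I₀ cos²(31°) = 0.7347 I₀.
I₂ = I₁ cos²(91° − 31°) = 0.7347 I₀ · cos²(60°) = 0.1837 I₀.
After rotation:
I₁ = I₀ cos²(82° − 0°) = I₀ cos²(82°) = 0.01937 I₀.
I₂ = I₁ cos²(91° − 82°) = 0.01937 I₀ · cos²(9°) = 0.0189 I₀.
Ratio = 0.0189 / 0.1837 = 0.1029.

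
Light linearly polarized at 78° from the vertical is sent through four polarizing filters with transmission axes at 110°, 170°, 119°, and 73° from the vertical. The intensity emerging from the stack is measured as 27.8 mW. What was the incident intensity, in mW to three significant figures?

By Malus's law, I₁ = I₀ cos²(110° − 78°) = I₀ cos²(32°) = 0.7192 I₀.
I₂ = I₁ cos²(170° − 110°) = 0.7192 I₀ · cos²(60°) = 0.1798 I₀.
I₃ = I₂ cos²(119° − 170°) = 0.1798 I₀ · cos²(51°) = 0.07121 I₀.
I₄ = I₃ cos²(73° − 119°) = 0.07121 I₀ · cos²(46°) = 0.03436 I₀.
So 27.8 mW = 0.03436 I₀, giving I₀ = 27.8/0.03436 = 809.1 mW.

I₀ ≈ 809 mW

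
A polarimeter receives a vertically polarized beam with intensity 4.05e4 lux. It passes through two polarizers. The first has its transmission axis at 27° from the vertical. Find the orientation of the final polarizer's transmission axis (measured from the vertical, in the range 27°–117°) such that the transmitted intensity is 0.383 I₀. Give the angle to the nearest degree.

By Malus's law, I₁ = I₀ cos²(27° − 0°) = I₀ cos²(27°) = 0.7939 I₀.
Need I₂/I₀ = 0.383, so cos²(θ − 27°) = 0.383 / 0.7939 = 0.4824.
θ − 27° = arccos(√0.4824) = 46.0°, giving θ ≈ 27 + 46.0 = 73.0°.

θ ≈ 73°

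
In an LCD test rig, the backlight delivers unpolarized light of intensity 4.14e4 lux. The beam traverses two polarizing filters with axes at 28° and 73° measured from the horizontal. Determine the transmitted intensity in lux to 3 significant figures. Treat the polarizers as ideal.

Unpolarized light through the first polarizer → I₁ = 4.14e4 lux/2 = 2.07e+04 lux, polarized at 28°.
I₂ = I₁ · cos²(45°) = 2.07e+04 · 0.5 = 1.035e+04 lux.

I ≈ 1.04e4 lux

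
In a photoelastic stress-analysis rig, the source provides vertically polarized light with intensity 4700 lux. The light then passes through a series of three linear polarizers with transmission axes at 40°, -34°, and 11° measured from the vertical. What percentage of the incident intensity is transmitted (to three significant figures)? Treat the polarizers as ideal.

≈ 2.23%

By Malus's law, I₁ = 4700 lux · cos²(40°) = 2758 lux.
I₂ = I₁ · cos²(74°) = 2758 · 0.07598 = 209.5 lux.
I₃ = I₂ · cos²(45°) = 209.5 · 0.5 = 104.8 lux.
That is 2.229% of the incident intensity.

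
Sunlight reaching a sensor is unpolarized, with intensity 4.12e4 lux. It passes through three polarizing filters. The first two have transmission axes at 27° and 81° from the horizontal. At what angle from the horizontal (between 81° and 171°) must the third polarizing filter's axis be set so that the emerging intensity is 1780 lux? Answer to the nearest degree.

θ ≈ 141°

Unpolarized light through the first polarizer → I₁ = ½ I₀, now polarized at 27°.
I₂ = I₁ cos²(81° − 27°) = 0.5 I₀ · cos²(54°) = 0.1727 I₀.
Target fraction: 1780 / 4.12e4 lux = 0.0432 of I₀.
Need I₃/I₀ = 0.0432, so cos²(θ − 81°) = 0.0432 / 0.1727 = 0.2501.
θ − 81° = arccos(√0.2501) = 60.0°, giving θ ≈ 81 + 60.0 = 141.0°.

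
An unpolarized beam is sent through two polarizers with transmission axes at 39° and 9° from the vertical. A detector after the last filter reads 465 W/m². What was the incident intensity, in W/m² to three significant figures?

Unpolarized light through the first polarizer → I₁ = ½ I₀, now polarized at 39°.
I₂ = I₁ cos²(9° − 39°) = 0.5 I₀ · cos²(30°) = 0.375 I₀.
So 465 W/m² = 0.375 I₀, giving I₀ = 465/0.375 = 1240 W/m².

I₀ ≈ 1240 W/m²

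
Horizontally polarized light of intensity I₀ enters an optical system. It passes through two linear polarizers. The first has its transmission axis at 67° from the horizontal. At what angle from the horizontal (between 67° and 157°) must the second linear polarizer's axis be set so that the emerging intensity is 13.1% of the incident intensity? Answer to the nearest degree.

By Malus's law, I₁ = I₀ cos²(67° − 0°) = I₀ cos²(67°) = 0.1527 I₀.
Need I₂/I₀ = 0.131, so cos²(θ − 67°) = 0.131 / 0.1527 = 0.8581.
θ − 67° = arccos(√0.8581) = 22.1°, giving θ ≈ 67 + 22.1 = 89.1°.

θ ≈ 89°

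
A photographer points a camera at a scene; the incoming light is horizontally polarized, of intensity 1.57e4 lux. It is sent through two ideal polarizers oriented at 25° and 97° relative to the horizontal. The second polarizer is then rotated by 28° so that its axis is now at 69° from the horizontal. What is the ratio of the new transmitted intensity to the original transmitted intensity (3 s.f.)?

I_new/I_old ≈ 5.42

Before rotation:
By Malus's law, I₁ = I₀ cos²(25° − 0°) = I₀ cos²(25°) = 0.8214 I₀.
I₂ = I₁ cos²(97° − 25°) = 0.8214 I₀ · cos²(72°) = 0.07844 I₀.
After rotation:
I₁ = I₀ cos²(25° − 0°) = I₀ cos²(25°) = 0.8214 I₀.
I₂ = I₁ cos²(69° − 25°) = 0.8214 I₀ · cos²(44°) = 0.425 I₀.
Ratio = 0.425 / 0.07844 = 5.419.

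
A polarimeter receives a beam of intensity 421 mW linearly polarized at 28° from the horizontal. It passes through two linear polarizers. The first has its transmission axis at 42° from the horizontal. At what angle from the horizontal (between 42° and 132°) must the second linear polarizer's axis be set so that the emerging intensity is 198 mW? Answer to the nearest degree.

θ ≈ 87°

I₁ = I₀ cos²(42° − 28°) = I₀ cos²(14°) = 0.9415 I₀.
Target fraction: 198 / 421 mW = 0.4703 of I₀.
Need I₂/I₀ = 0.4703, so cos²(θ − 42°) = 0.4703 / 0.9415 = 0.4995.
θ − 42° = arccos(√0.4995) = 45.0°, giving θ ≈ 42 + 45.0 = 87.0°.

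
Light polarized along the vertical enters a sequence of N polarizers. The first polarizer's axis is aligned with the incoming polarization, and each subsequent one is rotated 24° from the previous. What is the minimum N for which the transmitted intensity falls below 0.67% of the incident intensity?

N = 29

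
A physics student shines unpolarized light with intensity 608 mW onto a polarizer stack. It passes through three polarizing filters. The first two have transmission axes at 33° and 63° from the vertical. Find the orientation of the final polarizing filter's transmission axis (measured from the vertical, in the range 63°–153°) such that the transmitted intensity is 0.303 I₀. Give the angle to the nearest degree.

θ ≈ 89°

Unpolarized light through the first polarizer → I₁ = ½ I₀, now polarized at 33°.
I₂ = I₁ cos²(63° − 33°) = 0.5 I₀ · cos²(30°) = 0.375 I₀.
Need I₃/I₀ = 0.303, so cos²(θ − 63°) = 0.303 / 0.375 = 0.808.
θ − 63° = arccos(√0.808) = 26.0°, giving θ ≈ 63 + 26.0 = 89.0°.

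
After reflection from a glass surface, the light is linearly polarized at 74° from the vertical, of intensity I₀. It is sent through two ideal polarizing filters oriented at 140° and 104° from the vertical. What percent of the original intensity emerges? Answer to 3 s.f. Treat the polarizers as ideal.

≈ 10.8%

I₁ = I₀ cos²(140° − 74°) = I₀ cos²(66°) = 0.1654 I₀.
I₂ = I₁ cos²(104° − 140°) = 0.1654 I₀ · cos²(36°) = 0.1083 I₀.
That is 10.83% of the incident intensity.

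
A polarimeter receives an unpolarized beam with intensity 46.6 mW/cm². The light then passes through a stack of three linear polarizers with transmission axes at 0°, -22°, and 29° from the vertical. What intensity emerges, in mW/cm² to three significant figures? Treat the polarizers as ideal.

I ≈ 7.93 mW/cm²

Unpolarized light through the first polarizer → I₁ = 46.6 mW/cm²/2 = 23.3 mW/cm², polarized at 0°.
I₂ = I₁ · cos²(22°) = 23.3 · 0.8597 = 20.03 mW/cm².
I₃ = I₂ · cos²(51°) = 20.03 · 0.396 = 7.933 mW/cm².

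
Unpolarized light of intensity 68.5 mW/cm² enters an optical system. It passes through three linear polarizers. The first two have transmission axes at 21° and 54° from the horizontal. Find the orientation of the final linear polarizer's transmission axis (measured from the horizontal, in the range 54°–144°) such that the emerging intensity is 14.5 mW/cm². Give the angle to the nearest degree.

θ ≈ 93°

Unpolarized light through the first polarizer → I₁ = ½ I₀, now polarized at 21°.
I₂ = I₁ cos²(54° − 21°) = 0.5 I₀ · cos²(33°) = 0.3517 I₀.
Target fraction: 14.5 / 68.5 mW/cm² = 0.2117 of I₀.
Need I₃/I₀ = 0.2117, so cos²(θ − 54°) = 0.2117 / 0.3517 = 0.6019.
θ − 54° = arccos(√0.6019) = 39.1°, giving θ ≈ 54 + 39.1 = 93.1°.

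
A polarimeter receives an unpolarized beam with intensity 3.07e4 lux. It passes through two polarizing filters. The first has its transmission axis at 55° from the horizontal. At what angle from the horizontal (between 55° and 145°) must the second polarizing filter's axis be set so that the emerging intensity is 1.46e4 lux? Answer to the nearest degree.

θ ≈ 68°

Unpolarized light through the first polarizer → I₁ = ½ I₀, now polarized at 55°.
Target fraction: 1.46e4 / 3.07e4 lux = 0.4756 of I₀.
Need I₂/I₀ = 0.4756, so cos²(θ − 55°) = 0.4756 / 0.5 = 0.9511.
θ − 55° = arccos(√0.9511) = 12.8°, giving θ ≈ 55 + 12.8 = 67.8°.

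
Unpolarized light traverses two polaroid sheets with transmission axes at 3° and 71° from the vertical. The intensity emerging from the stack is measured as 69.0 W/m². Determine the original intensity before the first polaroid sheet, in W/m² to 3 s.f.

Unpolarized light through the first polarizer → I₁ = ½ I₀, now polarized at 3°.
I₂ = I₁ cos²(71° − 3°) = 0.5 I₀ · cos²(68°) = 0.07017 I₀.
So 69.0 W/m² = 0.07017 I₀, giving I₀ = 69.0/0.07017 = 983.4 W/m².

I₀ ≈ 983 W/m²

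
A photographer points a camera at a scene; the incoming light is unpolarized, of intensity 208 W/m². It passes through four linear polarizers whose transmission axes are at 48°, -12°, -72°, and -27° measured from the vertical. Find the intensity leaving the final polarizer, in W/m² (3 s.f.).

Unpolarized light through the first polarizer → I₁ = 208 W/m²/2 = 104 W/m², polarized at 48°.
I₂ = I₁ · cos²(60°) = 104 · 0.25 = 26 W/m².
I₃ = I₂ · cos²(60°) = 26 · 0.25 = 6.5 W/m².
I₄ = I₃ · cos²(45°) = 6.5 · 0.5 = 3.25 W/m².

I ≈ 3.25 W/m²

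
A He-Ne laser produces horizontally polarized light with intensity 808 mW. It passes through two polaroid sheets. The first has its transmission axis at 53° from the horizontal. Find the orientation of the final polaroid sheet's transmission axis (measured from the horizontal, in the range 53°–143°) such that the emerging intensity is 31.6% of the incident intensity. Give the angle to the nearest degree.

θ ≈ 74°

I₁ = I₀ cos²(53° − 0°) = I₀ cos²(53°) = 0.3622 I₀.
Need I₂/I₀ = 0.316, so cos²(θ − 53°) = 0.316 / 0.3622 = 0.8725.
θ − 53° = arccos(√0.8725) = 20.9°, giving θ ≈ 53 + 20.9 = 73.9°.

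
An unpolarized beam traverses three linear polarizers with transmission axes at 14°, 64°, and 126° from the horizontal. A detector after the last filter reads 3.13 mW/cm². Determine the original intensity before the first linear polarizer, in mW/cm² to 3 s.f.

I₀ ≈ 68.7 mW/cm²

Unpolarized light through the first polarizer → I₁ = ½ I₀, now polarized at 14°.
I₂ = I₁ cos²(64° − 14°) = 0.5 I₀ · cos²(50°) = 0.2066 I₀.
I₃ = I₂ cos²(126° − 64°) = 0.2066 I₀ · cos²(62°) = 0.04553 I₀.
So 3.13 mW/cm² = 0.04553 I₀, giving I₀ = 3.13/0.04553 = 68.74 mW/cm².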